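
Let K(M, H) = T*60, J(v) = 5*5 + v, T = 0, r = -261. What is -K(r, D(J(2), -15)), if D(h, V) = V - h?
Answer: 0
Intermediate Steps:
J(v) = 25 + v
K(M, H) = 0 (K(M, H) = 0*60 = 0)
-K(r, D(J(2), -15)) = -1*0 = 0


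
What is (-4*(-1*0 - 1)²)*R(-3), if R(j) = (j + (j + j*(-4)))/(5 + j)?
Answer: -12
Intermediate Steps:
R(j) = -2*j/(5 + j) (R(j) = (j + (j - 4*j))/(5 + j) = (j - 3*j)/(5 + j) = (-2*j)/(5 + j) = -2*j/(5 + j))
(-4*(-1*0 - 1)²)*R(-3) = (-4*(-1*0 - 1)²)*(-2*(-3)/(5 - 3)) = (-4*(0 - 1)²)*(-2*(-3)/2) = (-4*(-1)²)*(-2*(-3)*½) = -4*1*3 = -4*3 = -12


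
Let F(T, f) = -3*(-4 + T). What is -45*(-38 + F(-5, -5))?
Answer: 495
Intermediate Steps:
F(T, f) = 12 - 3*T
-45*(-38 + F(-5, -5)) = -45*(-38 + (12 - 3*(-5))) = -45*(-38 + (12 + 15)) = -45*(-38 + 27) = -45*(-11) = 495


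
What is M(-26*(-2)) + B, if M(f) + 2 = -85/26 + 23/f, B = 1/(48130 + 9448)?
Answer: -7226013/1497028 ≈ -4.8269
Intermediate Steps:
B = 1/57578 ≈ 1.7368e-5
M(f) = -137/26 + 23/f (M(f) = -2 + (-85/26 + 23/f) = -137/26 + 23/f)
M(-26*(-2)) + B = (-137/26 + 23/((-26*(-2)))) + 1/57578 = (-137/26 + 23/52) + 1/57578 = -251/52 + 1/57578 = -7226013/1497028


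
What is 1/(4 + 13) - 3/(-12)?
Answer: 21/68 ≈ 0.30882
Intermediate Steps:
1/(4 + 13) - 3/(-12) = 1/17 - 3*(-1/12) = 1*(1/17) + ¼ = 1/17 + ¼ = 21/68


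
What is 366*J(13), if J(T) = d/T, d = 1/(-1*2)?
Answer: -183/13 ≈ -14.077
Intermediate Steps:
d = -1/2 (d = 1/(-2) = -1/2 ≈ -0.50000)
J(T) = -1/(2*T)
366*J(13) = 366*(-1/2/13) = 366*(-1/2*1/13) = 366*(-1/26) = -183/13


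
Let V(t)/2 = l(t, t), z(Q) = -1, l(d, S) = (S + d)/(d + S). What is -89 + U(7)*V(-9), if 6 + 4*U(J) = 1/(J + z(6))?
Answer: -1103/12 ≈ -91.917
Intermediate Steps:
l(d, S) = 1 (l(d, S) = (S + d)/(S + d) = 1)
V(t) = 2 (V(t) = 2*1 = 2)
U(J) = -3/2 + 1/(4*(-1 + J)) (U(J) = -3/2 + 1/(4*(J - 1)) = -3/2 + 1/(4*(-1 + J)))
-89 + U(7)*V(-9) = -89 + ((7 - 6*7)/(4*(-1 + 7)))*2 = -89 + ((¼)*(7 - 42)/6)*2 = -89 + ((¼)*(⅙)*(-35))*2 = -89 - 35/24*2 = -89 - 35/12 = -1103/12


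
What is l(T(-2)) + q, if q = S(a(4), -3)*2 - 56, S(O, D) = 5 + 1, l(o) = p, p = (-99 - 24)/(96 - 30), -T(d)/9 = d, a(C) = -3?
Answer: -1009/22 ≈ -45.864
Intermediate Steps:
T(d) = -9*d
p = -41/22 (p = -123/66 = -123*1/66 = -41/22 ≈ -1.8636)
l(o) = -41/22
S(O, D) = 6
q = -44 (q = 6*2 - 56 = 12 - 56 = -44)
l(T(-2)) + q = -41/22 - 44 = -1009/22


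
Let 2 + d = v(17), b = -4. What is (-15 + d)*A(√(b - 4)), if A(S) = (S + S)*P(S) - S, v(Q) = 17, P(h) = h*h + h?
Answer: 0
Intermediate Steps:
P(h) = h + h² (P(h) = h² + h = h + h²)
d = 15 (d = -2 + 17 = 15)
A(S) = -S + 2*S²*(1 + S) (A(S) = (S + S)*(S*(1 + S)) - S = (2*S)*(S*(1 + S)) - S = 2*S²*(1 + S) - S = -S + 2*S²*(1 + S))
(-15 + d)*A(√(b - 4)) = (-15 + 15)*(√(-4 - 4)*(-1 + 2*√(-4 - 4)*(1 + √(-4 - 4)))) = 0*(√(-8)*(-1 + 2*√(-8)*(1 + √(-8)))) = 0*((2*I*√2)*(-1 + 2*(2*I*√2)*(1 + 2*I*√2))) = 0*((2*I*√2)*(-1 + 4*I*√2*(1 + 2*I*√2))) = 0*(2*I*√2*(-1 + 4*I*√2*(1 + 2*I*√2))) = 0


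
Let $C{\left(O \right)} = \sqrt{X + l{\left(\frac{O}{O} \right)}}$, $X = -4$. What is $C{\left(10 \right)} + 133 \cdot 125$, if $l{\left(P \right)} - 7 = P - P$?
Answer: $16625 + \sqrt{3} \approx 16627.0$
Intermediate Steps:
$l{\left(P \right)} = 7$ ($l{\left(P \right)} = 7 + \left(P - P\right) = 7 + 0 = 7$)
$C{\left(O \right)} = \sqrt{3}$ ($C{\left(O \right)} = \sqrt{-4 + 7} = \sqrt{3}$)
$C{\left(10 \right)} + 133 \cdot 125 = \sqrt{3} + 133 \cdot 125 = \sqrt{3} + 16625 = 16625 + \sqrt{3}$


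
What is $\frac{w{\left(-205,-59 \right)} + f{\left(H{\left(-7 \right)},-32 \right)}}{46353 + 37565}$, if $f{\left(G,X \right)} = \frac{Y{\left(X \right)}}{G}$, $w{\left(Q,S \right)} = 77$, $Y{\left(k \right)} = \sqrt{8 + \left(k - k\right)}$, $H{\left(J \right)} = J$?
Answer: $\frac{77}{83918} - \frac{\sqrt{2}}{293713} \approx 0.00091275$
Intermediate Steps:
$Y{\left(k \right)} = 2 \sqrt{2}$ ($Y{\left(k \right)} = \sqrt{8 + 0} = \sqrt{8} = 2 \sqrt{2}$)
$f{\left(G,X \right)} = \frac{2 \sqrt{2}}{G}$
$\frac{w{\left(-205,-59 \right)} + f{\left(H{\left(-7 \right)},-32 \right)}}{46353 + 37565} = \frac{77 + \frac{2 \sqrt{2}}{-7}}{46353 + 37565} = \frac{77 + 2 \sqrt{2} \left(- \frac{1}{7}\right)}{83918} = \left(77 - \frac{2 \sqrt{2}}{7}\right) \frac{1}{83918} = \frac{77}{83918} - \frac{\sqrt{2}}{293713}$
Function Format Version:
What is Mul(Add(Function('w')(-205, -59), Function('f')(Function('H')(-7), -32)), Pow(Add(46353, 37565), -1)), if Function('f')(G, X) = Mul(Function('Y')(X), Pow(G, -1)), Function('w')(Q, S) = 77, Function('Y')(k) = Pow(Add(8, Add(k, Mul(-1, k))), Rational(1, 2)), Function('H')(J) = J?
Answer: Add(Rational(77, 83918), Mul(Rational(-1, 293713), Pow(2, Rational(1, 2)))) ≈ 0.00091275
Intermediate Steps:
Function('Y')(k) = Mul(2, Pow(2, Rational(1, 2))) (Function('Y')(k) = Pow(Add(8, 0), Rational(1, 2)) = Pow(8, Rational(1, 2)) = Mul(2, Pow(2, Rational(1, 2))))
Function('f')(G, X) = Mul(2, Pow(2, Rational(1, 2)), Pow(G, -1)) (Function('f')(G, X) = Mul(Mul(2, Pow(2, Rational(1, 2))), Pow(G, -1)) = Mul(2, Pow(2, Rational(1, 2)), Pow(G, -1)))
Mul(Add(Function('w')(-205, -59), Function('f')(Function('H')(-7), -32)), Pow(Add(46353, 37565), -1)) = Mul(Add(77, Mul(2, Pow(2, Rational(1, 2)), Pow(-7, -1))), Pow(Add(46353, 37565), -1)) = Mul(Add(77, Mul(2, Pow(2, Rational(1, 2)), Rational(-1, 7))), Pow(83918, -1)) = Mul(Add(77, Mul(Rational(-2, 7), Pow(2, Rational(1, 2)))), Rational(1, 83918)) = Add(Rational(77, 83918), Mul(Rational(-1, 293713), Pow(2, Rational(1, 2))))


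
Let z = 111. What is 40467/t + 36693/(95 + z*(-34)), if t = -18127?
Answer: -814012104/66689233 ≈ -12.206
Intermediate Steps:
40467/t + 36693/(95 + z*(-34)) = 40467/(-18127) + 36693/(95 + 111*(-34)) = 40467*(-1/18127) + 36693/(95 - 3774) = -40467/18127 + 36693/(-3679) = -40467/18127 + 36693*(-1/3679) = -40467/18127 - 36693/3679 = -814012104/66689233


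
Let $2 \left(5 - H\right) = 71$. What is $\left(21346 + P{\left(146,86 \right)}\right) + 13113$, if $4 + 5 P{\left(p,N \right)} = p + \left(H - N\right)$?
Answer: $\frac{344641}{10} \approx 34464.0$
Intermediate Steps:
$H = - \frac{61}{2}$ ($H = 5 - \frac{71}{2} = - \frac{61}{2} \approx -30.5$)
$P{\left(p,N \right)} = - \frac{69}{10} - \frac{N}{5} + \frac{p}{5}$ ($P{\left(p,N \right)} = - \frac{4}{5} + \frac{p - \left(\frac{61}{2} + N\right)}{5} = - \frac{4}{5} + \frac{- \frac{61}{2} + p - N}{5} = - \frac{4}{5} - \left(\frac{61}{10} - \frac{p}{5} + \frac{N}{5}\right) = - \frac{69}{10} - \frac{N}{5} + \frac{p}{5}$)
$\left(21346 + P{\left(146,86 \right)}\right) + 13113 = \left(21346 - - \frac{51}{10}\right) + 13113 = \left(21346 + \frac{51}{10}\right) + 13113 = \frac{213511}{10} + 13113 = \frac{344641}{10}$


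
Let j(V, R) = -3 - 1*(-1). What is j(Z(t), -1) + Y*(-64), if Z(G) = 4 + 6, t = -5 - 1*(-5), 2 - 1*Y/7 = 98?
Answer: 43006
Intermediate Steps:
Y = -672 (Y = 14 - 7*98 = 14 - 686 = -672)
t = 0 (t = -5 + 5 = 0)
Z(G) = 10
j(V, R) = -2 (j(V, R) = -3 + 1 = -2)
j(Z(t), -1) + Y*(-64) = -2 - 672*(-64) = -2 + 43008 = 43006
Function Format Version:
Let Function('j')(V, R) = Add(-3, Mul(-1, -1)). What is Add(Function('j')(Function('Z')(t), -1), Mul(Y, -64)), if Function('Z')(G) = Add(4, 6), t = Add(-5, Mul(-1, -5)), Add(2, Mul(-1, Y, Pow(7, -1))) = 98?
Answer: 43006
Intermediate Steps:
Y = -672 (Y = Add(14, Mul(-7, 98)) = Add(14, -686) = -672)
t = 0 (t = Add(-5, 5) = 0)
Function('Z')(G) = 10
Function('j')(V, R) = -2 (Function('j')(V, R) = Add(-3, 1) = -2)
Add(Function('j')(Function('Z')(t), -1), Mul(Y, -64)) = Add(-2, Mul(-672, -64)) = Add(-2, 43008) = 43006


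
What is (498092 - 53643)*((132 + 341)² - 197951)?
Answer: 11457006322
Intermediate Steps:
(498092 - 53643)*((132 + 341)² - 197951) = 444449*(473² - 197951) = 444449*(223729 - 197951) = 444449*25778 = 11457006322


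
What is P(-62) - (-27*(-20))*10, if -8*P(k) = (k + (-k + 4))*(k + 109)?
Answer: -10847/2 ≈ -5423.5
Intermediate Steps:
P(k) = -109/2 - k/2 (P(k) = -(k + (-k + 4))*(k + 109)/8 = -(k + (4 - k))*(109 + k)/8 = -(109 + k)/2 = -(436 + 4*k)/8 = -109/2 - k/2)
P(-62) - (-27*(-20))*10 = (-109/2 - 1/2*(-62)) - (-27*(-20))*10 = (-109/2 + 31) - 540*10 = -47/2 - 1*5400 = -47/2 - 5400 = -10847/2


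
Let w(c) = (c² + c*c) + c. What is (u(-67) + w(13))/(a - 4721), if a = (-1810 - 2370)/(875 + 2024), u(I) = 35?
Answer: -1119014/13690359 ≈ -0.081737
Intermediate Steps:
w(c) = c + 2*c² (w(c) = (c² + c²) + c = 2*c² + c = c + 2*c²)
a = -4180/2899 ≈ -1.4419
(u(-67) + w(13))/(a - 4721) = (35 + 13*(1 + 2*13))/(-4180/2899 - 4721) = (35 + 13*(1 + 26))/(-13690359/2899) = (35 + 13*27)*(-2899/13690359) = (35 + 351)*(-2899/13690359) = 386*(-2899/13690359) = -1119014/13690359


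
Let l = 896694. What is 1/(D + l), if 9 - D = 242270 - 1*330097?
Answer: 1/984530 ≈ 1.0157e-6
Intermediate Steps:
D = 87836 (D = 9 - (242270 - 1*330097) = 9 - (242270 - 330097) = 9 - 1*(-87827) = 9 + 87827 = 87836)
1/(D + l) = 1/(87836 + 896694) = 1/984530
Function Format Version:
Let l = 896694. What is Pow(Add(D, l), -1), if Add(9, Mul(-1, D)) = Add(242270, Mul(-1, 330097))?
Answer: Rational(1, 984530) ≈ 1.0157e-6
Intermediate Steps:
D = 87836 (D = Add(9, Mul(-1, Add(242270, Mul(-1, 330097)))) = Add(9, Mul(-1, Add(242270, -330097))) = Add(9, Mul(-1, -87827)) = Add(9, 87827) = 87836)
Pow(Add(D, l), -1) = Pow(Add(87836, 896694), -1) = Pow(984530, -1) = Rational(1, 984530)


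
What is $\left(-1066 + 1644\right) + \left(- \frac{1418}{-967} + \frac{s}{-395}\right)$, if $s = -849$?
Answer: $\frac{222156863}{381965} \approx 581.62$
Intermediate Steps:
$\left(-1066 + 1644\right) + \left(- \frac{1418}{-967} + \frac{s}{-395}\right) = \left(-1066 + 1644\right) - \left(- \frac{1418}{967} - \frac{849}{395}\right) = 578 - - \frac{1381093}{381965} = 578 + \left(\frac{1418}{967} + \frac{849}{395}\right) = 578 + \frac{1381093}{381965} = \frac{222156863}{381965}$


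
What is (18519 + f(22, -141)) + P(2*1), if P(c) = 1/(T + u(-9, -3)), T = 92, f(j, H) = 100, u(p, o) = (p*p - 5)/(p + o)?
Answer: 4785086/257 ≈ 18619.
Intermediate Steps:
u(p, o) = (-5 + p²)/(o + p) (u(p, o) = (p² - 5)/(o + p) = (-5 + p²)/(o + p))
P(c) = 3/257 (P(c) = 1/(92 + (-5 + (-9)²)/(-3 - 9)) = 1/(92 + (-5 + 81)/(-12)) = 1/(92 - 1/12*76) = 1/(92 - 19/3) = 1/(257/3) = 3/257)
(18519 + f(22, -141)) + P(2*1) = (18519 + 100) + 3/257 = 18619 + 3/257 = 4785086/257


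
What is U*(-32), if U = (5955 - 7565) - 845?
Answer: 78560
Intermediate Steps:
U = -2455 (U = -1610 - 845 = -2455)
U*(-32) = -2455*(-32) = 78560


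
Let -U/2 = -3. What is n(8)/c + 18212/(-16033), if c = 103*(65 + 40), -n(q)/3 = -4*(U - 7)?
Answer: -65718392/57798965 ≈ -1.1370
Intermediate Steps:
U = 6 (U = -2*(-3) = 6)
n(q) = -12 (n(q) = -(-12)*(6 - 7) = -(-12)*(-1) = -3*4 = -12)
c = 10815 (c = 103*105 = 10815)
n(8)/c + 18212/(-16033) = -12/10815 + 18212/(-16033) = -12*1/10815 + 18212*(-1/16033) = -4/3605 - 18212/16033 = -65718392/57798965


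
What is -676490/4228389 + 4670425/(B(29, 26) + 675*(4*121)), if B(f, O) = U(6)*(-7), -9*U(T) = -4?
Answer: 175746298652645/12432613781808 ≈ 14.136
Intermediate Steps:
U(T) = 4/9 (U(T) = -⅑*(-4) = 4/9)
B(f, O) = -28/9 (B(f, O) = (4/9)*(-7) = -28/9)
-676490/4228389 + 4670425/(B(29, 26) + 675*(4*121)) = -676490/4228389 + 4670425/(-28/9 + 675*(4*121)) = -676490*1/4228389 + 4670425/(-28/9 + 675*484) = -676490/4228389 + 4670425/(-28/9 + 326700) = -676490/4228389 + 4670425/(2940272/9) = -676490/4228389 + 4670425*(9/2940272) = -676490/4228389 + 42033825/2940272 = 175746298652645/12432613781808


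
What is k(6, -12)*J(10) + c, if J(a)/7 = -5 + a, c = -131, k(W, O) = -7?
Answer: -376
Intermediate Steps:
J(a) = -35 + 7*a (J(a) = 7*(-5 + a) = -35 + 7*a)
k(6, -12)*J(10) + c = -7*(-35 + 7*10) - 131 = -7*(-35 + 70) - 131 = -7*35 - 131 = -245 - 131 = -376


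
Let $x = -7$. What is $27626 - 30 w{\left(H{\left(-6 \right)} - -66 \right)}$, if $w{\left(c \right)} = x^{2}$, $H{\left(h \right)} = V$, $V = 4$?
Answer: $26156$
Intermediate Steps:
$H{\left(h \right)} = 4$
$w{\left(c \right)} = 49$ ($w{\left(c \right)} = \left(-7\right)^{2} = 49$)
$27626 - 30 w{\left(H{\left(-6 \right)} - -66 \right)} = 27626 - 30 \cdot 49 = 27626 - 1470 = 26156$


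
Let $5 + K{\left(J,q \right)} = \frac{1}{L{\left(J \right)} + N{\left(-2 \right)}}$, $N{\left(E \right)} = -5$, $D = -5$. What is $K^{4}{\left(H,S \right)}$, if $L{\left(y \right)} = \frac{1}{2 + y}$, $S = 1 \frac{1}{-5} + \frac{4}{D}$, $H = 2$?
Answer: $\frac{96059601}{130321} \approx 737.1$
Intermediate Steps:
$S = -1$ ($S = 1 \frac{1}{-5} + \frac{4}{-5} = 1 \left(- \frac{1}{5}\right) + 4 \left(- \frac{1}{5}\right) = - \frac{1}{5} - \frac{4}{5} = -1$)
$K{\left(J,q \right)} = -5 + \frac{1}{-5 + \frac{1}{2 + J}}$ ($K{\left(J,q \right)} = -5 + \frac{1}{\frac{1}{2 + J} - 5} = -5 + \frac{1}{-5 + \frac{1}{2 + J}}$)
$K^{4}{\left(H,S \right)} = \left(\frac{-47 - 52}{9 + 5 \cdot 2}\right)^{4} = \left(\frac{-47 - 52}{9 + 10}\right)^{4} = \left(\frac{1}{19} \left(-99\right)\right)^{4} = \left(- \frac{99}{19}\right)^{4} = \frac{96059601}{130321}$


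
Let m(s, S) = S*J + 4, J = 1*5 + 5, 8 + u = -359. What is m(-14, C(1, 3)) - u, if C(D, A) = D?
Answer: 381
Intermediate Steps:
u = -367 (u = -8 - 359 = -367)
J = 10 (J = 5 + 5 = 10)
m(s, S) = 4 + 10*S (m(s, S) = S*10 + 4 = 10*S + 4 = 4 + 10*S)
m(-14, C(1, 3)) - u = (4 + 10*1) - 1*(-367) = (4 + 10) + 367 = 14 + 367 = 381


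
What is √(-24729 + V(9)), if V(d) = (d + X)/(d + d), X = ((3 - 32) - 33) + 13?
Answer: I*√222581/3 ≈ 157.26*I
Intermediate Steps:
X = -49 (X = (-29 - 33) + 13 = -62 + 13 = -49)
V(d) = (-49 + d)/(2*d) (V(d) = (d - 49)/(d + d) = (-49 + d)/((2*d)) = (-49 + d)*(1/(2*d)) = (-49 + d)/(2*d))
√(-24729 + V(9)) = √(-24729 + (½)*(-49 + 9)/9) = √(-24729 + (½)*(⅑)*(-40)) = √(-24729 - 20/9) = √(-222581/9) = I*√222581/3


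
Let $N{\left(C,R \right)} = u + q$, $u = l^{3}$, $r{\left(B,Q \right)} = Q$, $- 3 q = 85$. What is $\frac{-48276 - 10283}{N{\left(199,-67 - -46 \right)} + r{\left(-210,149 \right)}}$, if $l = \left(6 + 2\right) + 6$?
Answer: $- \frac{175677}{8594} \approx -20.442$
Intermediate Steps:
$q = - \frac{85}{3}$ ($q = \left(- \frac{1}{3}\right) 85 = - \frac{85}{3} \approx -28.333$)
$l = 14$ ($l = 8 + 6 = 14$)
$u = 2744$ ($u = 14^{3} = 2744$)
$N{\left(C,R \right)} = \frac{8147}{3}$ ($N{\left(C,R \right)} = 2744 - \frac{85}{3} = \frac{8147}{3}$)
$\frac{-48276 - 10283}{N{\left(199,-67 - -46 \right)} + r{\left(-210,149 \right)}} = \frac{-48276 - 10283}{\frac{8147}{3} + 149} = - \frac{58559}{\frac{8594}{3}} = \left(-58559\right) \frac{3}{8594} = - \frac{175677}{8594}$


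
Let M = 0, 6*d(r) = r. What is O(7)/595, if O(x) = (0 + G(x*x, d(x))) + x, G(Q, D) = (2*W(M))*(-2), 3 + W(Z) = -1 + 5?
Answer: 3/595 ≈ 0.0050420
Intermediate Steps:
d(r) = r/6
W(Z) = 1 (W(Z) = -3 + (-1 + 5) = -3 + 4 = 1)
G(Q, D) = -4 (G(Q, D) = (2*1)*(-2) = 2*(-2) = -4)
O(x) = -4 + x (O(x) = (0 - 4) + x = -4 + x)
O(7)/595 = (-4 + 7)/595 = 3*(1/595) = 3/595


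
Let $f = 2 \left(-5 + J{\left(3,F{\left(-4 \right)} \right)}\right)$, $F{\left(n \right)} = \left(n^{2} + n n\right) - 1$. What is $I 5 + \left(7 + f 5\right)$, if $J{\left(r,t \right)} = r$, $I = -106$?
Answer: $-543$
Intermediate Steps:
$F{\left(n \right)} = -1 + 2 n^{2}$ ($F{\left(n \right)} = \left(n^{2} + n^{2}\right) - 1 = 2 n^{2} - 1 = -1 + 2 n^{2}$)
$f = -4$ ($f = 2 \left(-5 + 3\right) = 2 \left(-2\right) = -4$)
$I 5 + \left(7 + f 5\right) = \left(-106\right) 5 + \left(7 - 20\right) = -530 + \left(7 - 20\right) = -530 - 13 = -543$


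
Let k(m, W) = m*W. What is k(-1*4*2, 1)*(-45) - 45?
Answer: 315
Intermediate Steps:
k(m, W) = W*m
k(-1*4*2, 1)*(-45) - 45 = (1*(-1*4*2))*(-45) - 45 = (1*(-4*2))*(-45) - 45 = (1*(-8))*(-45) - 45 = -8*(-45) - 45 = 360 - 45 = 315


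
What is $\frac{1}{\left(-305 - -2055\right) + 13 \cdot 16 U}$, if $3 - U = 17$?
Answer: $- \frac{1}{1162} \approx -0.00086058$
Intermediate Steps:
$U = -14$ ($U = 3 - 17 = -14$)
$\frac{1}{\left(-305 - -2055\right) + 13 \cdot 16 U} = \frac{1}{\left(-305 - -2055\right) + 13 \cdot 16 \left(-14\right)} = \frac{1}{\left(-305 + 2055\right) + 208 \left(-14\right)} = \frac{1}{1750 - 2912} = \frac{1}{-1162} = - \frac{1}{1162}$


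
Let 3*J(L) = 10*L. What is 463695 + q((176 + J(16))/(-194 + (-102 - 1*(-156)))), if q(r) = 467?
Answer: 464162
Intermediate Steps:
J(L) = 10*L/3 (J(L) = (10*L)/3 = 10*L/3)
463695 + q((176 + J(16))/(-194 + (-102 - 1*(-156)))) = 463695 + 467 = 464162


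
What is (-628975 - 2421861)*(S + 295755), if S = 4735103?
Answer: -15348322697288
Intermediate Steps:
(-628975 - 2421861)*(S + 295755) = (-628975 - 2421861)*(4735103 + 295755) = -3050836*5030858 = -15348322697288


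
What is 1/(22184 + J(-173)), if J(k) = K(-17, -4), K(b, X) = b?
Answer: 1/22167 ≈ 4.5112e-5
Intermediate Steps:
J(k) = -17
1/(22184 + J(-173)) = 1/(22184 - 17) = 1/22167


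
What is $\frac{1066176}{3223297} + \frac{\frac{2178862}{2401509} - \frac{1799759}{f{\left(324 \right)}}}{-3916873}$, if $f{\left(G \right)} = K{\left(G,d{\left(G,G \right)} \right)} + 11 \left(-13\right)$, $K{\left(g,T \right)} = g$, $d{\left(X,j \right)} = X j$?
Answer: $\frac{166287116176384811215}{498895885847001532659} \approx 0.33331$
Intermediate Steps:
$f{\left(G \right)} = -143 + G$ ($f{\left(G \right)} = G + 11 \left(-13\right) = G - 143 = -143 + G$)
$\frac{1066176}{3223297} + \frac{\frac{2178862}{2401509} - \frac{1799759}{f{\left(324 \right)}}}{-3916873} = \frac{1066176}{3223297} + \frac{\frac{2178862}{2401509} - \frac{1799759}{-143 + 324}}{-3916873} = 1066176 \cdot \frac{1}{3223297} + \left(2178862 \cdot \frac{1}{2401509} - \frac{1799759}{181}\right) \left(- \frac{1}{3916873}\right) = \frac{1066176}{3223297} + \left(\frac{2178862}{2401509} - \frac{1799759}{181}\right) \left(- \frac{1}{3916873}\right) = \frac{1066176}{3223297} - - \frac{4321743062309}{1702559442805617} = \frac{1066176}{3223297} + \frac{4321743062309}{1702559442805617} = \frac{166287116176384811215}{498895885847001532659}$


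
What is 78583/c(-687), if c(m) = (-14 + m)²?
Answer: 78583/491401 ≈ 0.15992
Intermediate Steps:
78583/c(-687) = 78583/((-14 - 687)²) = 78583/((-701)²) = 78583/491401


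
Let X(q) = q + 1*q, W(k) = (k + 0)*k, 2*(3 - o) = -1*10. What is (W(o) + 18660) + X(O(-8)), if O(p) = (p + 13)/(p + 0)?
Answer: 74891/4 ≈ 18723.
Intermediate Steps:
O(p) = (13 + p)/p
o = 8 (o = 3 - (-1)*10/2 = 3 - ½*(-10) = 3 + 5 = 8)
W(k) = k² (W(k) = k*k = k²)
X(q) = 2*q (X(q) = q + q = 2*q)
(W(o) + 18660) + X(O(-8)) = (8² + 18660) + 2*((13 - 8)/(-8)) = (64 + 18660) + 2*(-⅛*5) = 18724 + 2*(-5/8) = 18724 - 5/4 = 74891/4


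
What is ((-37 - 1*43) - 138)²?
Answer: 47524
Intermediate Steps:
((-37 - 1*43) - 138)² = ((-37 - 43) - 138)² = (-80 - 138)² = (-218)² = 47524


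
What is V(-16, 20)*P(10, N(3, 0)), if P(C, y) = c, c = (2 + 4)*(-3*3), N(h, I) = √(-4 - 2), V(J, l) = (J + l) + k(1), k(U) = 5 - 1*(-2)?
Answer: -594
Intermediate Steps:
k(U) = 7 (k(U) = 5 + 2 = 7)
V(J, l) = 7 + J + l (V(J, l) = (J + l) + 7 = 7 + J + l)
N(h, I) = I*√6 (N(h, I) = √(-6) = I*√6)
c = -54 (c = 6*(-9) = -54)
P(C, y) = -54
V(-16, 20)*P(10, N(3, 0)) = (7 - 16 + 20)*(-54) = 11*(-54) = -594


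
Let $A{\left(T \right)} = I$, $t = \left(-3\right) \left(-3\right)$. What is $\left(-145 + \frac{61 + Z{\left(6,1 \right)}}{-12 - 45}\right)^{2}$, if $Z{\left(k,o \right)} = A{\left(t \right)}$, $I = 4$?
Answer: $\frac{69388900}{3249} \approx 21357.0$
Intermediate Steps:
$t = 9$
$A{\left(T \right)} = 4$
$Z{\left(k,o \right)} = 4$
$\left(-145 + \frac{61 + Z{\left(6,1 \right)}}{-12 - 45}\right)^{2} = \left(-145 + \frac{61 + 4}{-12 - 45}\right)^{2} = \left(-145 + \frac{65}{-57}\right)^{2} = \left(-145 + 65 \left(- \frac{1}{57}\right)\right)^{2} = \left(-145 - \frac{65}{57}\right)^{2} = \left(- \frac{8330}{57}\right)^{2} = \frac{69388900}{3249}$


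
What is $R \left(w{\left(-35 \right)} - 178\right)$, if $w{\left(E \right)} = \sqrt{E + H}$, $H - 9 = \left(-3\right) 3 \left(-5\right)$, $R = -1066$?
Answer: $189748 - 1066 \sqrt{19} \approx 1.851 \cdot 10^{5}$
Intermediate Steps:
$H = 54$ ($H = 9 + \left(-3\right) 3 \left(-5\right) = 9 - -45 = 9 + 45 = 54$)
$w{\left(E \right)} = \sqrt{54 + E}$ ($w{\left(E \right)} = \sqrt{E + 54} = \sqrt{54 + E}$)
$R \left(w{\left(-35 \right)} - 178\right) = - 1066 \left(\sqrt{54 - 35} - 178\right) = - 1066 \left(\sqrt{19} - 178\right) = - 1066 \left(-178 + \sqrt{19}\right) = 189748 - 1066 \sqrt{19}$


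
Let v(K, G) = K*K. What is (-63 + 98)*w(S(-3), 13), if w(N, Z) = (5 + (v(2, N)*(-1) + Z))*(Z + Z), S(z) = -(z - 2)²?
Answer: 12740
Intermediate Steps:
v(K, G) = K²
S(z) = -(-2 + z)²
w(N, Z) = 2*Z*(1 + Z) (w(N, Z) = (5 + (2²*(-1) + Z))*(Z + Z) = (5 + (4*(-1) + Z))*(2*Z) = (5 + (-4 + Z))*(2*Z) = (1 + Z)*(2*Z) = 2*Z*(1 + Z))
(-63 + 98)*w(S(-3), 13) = (-63 + 98)*(2*13*(1 + 13)) = 35*(2*13*14) = 35*364 = 12740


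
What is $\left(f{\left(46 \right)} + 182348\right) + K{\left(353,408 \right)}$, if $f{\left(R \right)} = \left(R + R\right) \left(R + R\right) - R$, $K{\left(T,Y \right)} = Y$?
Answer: $191174$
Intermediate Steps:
$f{\left(R \right)} = - R + 4 R^{2}$ ($f{\left(R \right)} = 2 R 2 R - R = 4 R^{2} - R = - R + 4 R^{2}$)
$\left(f{\left(46 \right)} + 182348\right) + K{\left(353,408 \right)} = \left(46 \left(-1 + 4 \cdot 46\right) + 182348\right) + 408 = \left(46 \left(-1 + 184\right) + 182348\right) + 408 = \left(46 \cdot 183 + 182348\right) + 408 = \left(8418 + 182348\right) + 408 = 190766 + 408 = 191174$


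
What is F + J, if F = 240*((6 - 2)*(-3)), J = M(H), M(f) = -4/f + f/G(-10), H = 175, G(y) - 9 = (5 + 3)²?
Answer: -36761667/12775 ≈ -2877.6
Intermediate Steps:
G(y) = 73 (G(y) = 9 + (5 + 3)² = 9 + 8² = 9 + 64 = 73)
M(f) = -4/f + f/73
J = 30333/12775 (J = -4/175 + (1/73)*175 = -4*1/175 + 175/73 = -4/175 + 175/73 = 30333/12775 ≈ 2.3744)
F = -2880 (F = 240*(4*(-3)) = 240*(-12) = -2880)
F + J = -2880 + 30333/12775 = -36761667/12775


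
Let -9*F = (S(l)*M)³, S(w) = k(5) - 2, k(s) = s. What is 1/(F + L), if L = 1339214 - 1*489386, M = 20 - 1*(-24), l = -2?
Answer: 1/594276 ≈ 1.6827e-6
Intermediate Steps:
M = 44 (M = 20 + 24 = 44)
L = 849828 (L = 1339214 - 489386 = 849828)
S(w) = 3 (S(w) = 5 - 2 = 3)
F = -255552 (F = -(3*44)³/9 = -⅑*132³ = -⅑*2299968 = -255552)
1/(F + L) = 1/(-255552 + 849828) = 1/594276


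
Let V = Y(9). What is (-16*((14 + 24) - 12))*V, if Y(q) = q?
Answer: -3744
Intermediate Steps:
V = 9
(-16*((14 + 24) - 12))*V = -16*((14 + 24) - 12)*9 = -16*(38 - 12)*9 = -16*26*9 = -416*9 = -3744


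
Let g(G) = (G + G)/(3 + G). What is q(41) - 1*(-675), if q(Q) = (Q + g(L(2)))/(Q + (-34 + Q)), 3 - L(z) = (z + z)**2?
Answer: 81109/120 ≈ 675.91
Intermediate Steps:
L(z) = 3 - 4*z**2 (L(z) = 3 - (z + z)**2 = 3 - (2*z)**2 = 3 - 4*z**2)
g(G) = 2*G/(3 + G) (g(G) = (2*G)/(3 + G) = 2*G/(3 + G))
q(Q) = (13/5 + Q)/(-34 + 2*Q) (q(Q) = (Q + 2*(3 - 4*2**2)/(3 + (3 - 4*2**2)))/(Q + (-34 + Q)) = (Q + 2*(3 - 4*4)/(3 + (3 - 4*4)))/(-34 + 2*Q) = (Q + 2*(3 - 16)/(3 + (3 - 16)))/(-34 + 2*Q) = (Q + 2*(-13)/(3 - 13))/(-34 + 2*Q) = (Q + 2*(-13)/(-10))/(-34 + 2*Q) = (Q + 2*(-13)*(-1/10))/(-34 + 2*Q) = (Q + 13/5)/(-34 + 2*Q) = (13/5 + Q)/(-34 + 2*Q))
q(41) - 1*(-675) = (13 + 5*41)/(10*(-17 + 41)) - 1*(-675) = (1/10)*(13 + 205)/24 + 675 = (1/10)*(1/24)*218 + 675 = 109/120 + 675 = 81109/120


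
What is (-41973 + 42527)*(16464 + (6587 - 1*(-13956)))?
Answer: 20501878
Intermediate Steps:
(-41973 + 42527)*(16464 + (6587 - 1*(-13956))) = 554*(16464 + (6587 + 13956)) = 554*(16464 + 20543) = 554*37007 = 20501878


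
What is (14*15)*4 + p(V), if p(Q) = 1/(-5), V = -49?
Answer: 4199/5 ≈ 839.80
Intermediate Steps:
p(Q) = -1/5
(14*15)*4 + p(V) = (14*15)*4 - 1/5 = 210*4 - 1/5 = 840 - 1/5 = 4199/5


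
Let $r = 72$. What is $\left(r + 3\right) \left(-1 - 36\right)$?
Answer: $-2775$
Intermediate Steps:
$\left(r + 3\right) \left(-1 - 36\right) = \left(72 + 3\right) \left(-1 - 36\right) = 75 \left(-37\right) = -2775$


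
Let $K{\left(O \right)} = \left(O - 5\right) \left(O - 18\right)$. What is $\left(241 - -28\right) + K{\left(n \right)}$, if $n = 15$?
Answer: $239$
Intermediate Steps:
$K{\left(O \right)} = \left(-18 + O\right) \left(-5 + O\right)$ ($K{\left(O \right)} = \left(-5 + O\right) \left(-18 + O\right) = \left(-18 + O\right) \left(-5 + O\right)$)
$\left(241 - -28\right) + K{\left(n \right)} = \left(241 - -28\right) + \left(90 + 15^{2} - 345\right) = \left(241 + 28\right) + \left(90 + 225 - 345\right) = 269 - 30 = 239$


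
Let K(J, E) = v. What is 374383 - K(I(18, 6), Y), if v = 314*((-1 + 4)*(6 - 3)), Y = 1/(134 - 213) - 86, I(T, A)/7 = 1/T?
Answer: 371557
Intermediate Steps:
I(T, A) = 7/T
Y = -6795/79 (Y = 1/(-79) - 86 = -1/79 - 86 = -6795/79 ≈ -86.013)
v = 2826 (v = 314*(3*3) = 314*9 = 2826)
K(J, E) = 2826
374383 - K(I(18, 6), Y) = 374383 - 1*2826 = 374383 - 2826 = 371557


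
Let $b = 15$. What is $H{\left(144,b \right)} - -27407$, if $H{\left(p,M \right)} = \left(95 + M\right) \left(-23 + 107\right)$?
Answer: $36647$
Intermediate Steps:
$H{\left(p,M \right)} = 7980 + 84 M$ ($H{\left(p,M \right)} = \left(95 + M\right) 84 = 7980 + 84 M$)
$H{\left(144,b \right)} - -27407 = \left(7980 + 84 \cdot 15\right) - -27407 = \left(7980 + 1260\right) + 27407 = 9240 + 27407 = 36647$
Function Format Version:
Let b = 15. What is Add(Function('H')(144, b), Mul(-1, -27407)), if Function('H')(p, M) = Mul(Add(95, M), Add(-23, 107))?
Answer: 36647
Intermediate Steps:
Function('H')(p, M) = Add(7980, Mul(84, M)) (Function('H')(p, M) = Mul(Add(95, M), 84) = Add(7980, Mul(84, M)))
Add(Function('H')(144, b), Mul(-1, -27407)) = Add(Add(7980, Mul(84, 15)), Mul(-1, -27407)) = Add(Add(7980, 1260), 27407) = Add(9240, 27407) = 36647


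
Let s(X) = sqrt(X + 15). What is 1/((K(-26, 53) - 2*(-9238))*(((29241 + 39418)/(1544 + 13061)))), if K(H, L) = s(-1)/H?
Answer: 91206589240/7921913229206779 + 189865*sqrt(14)/7921913229206779 ≈ 1.1513e-5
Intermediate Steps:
s(X) = sqrt(15 + X)
K(H, L) = sqrt(14)/H (K(H, L) = sqrt(15 - 1)/H = sqrt(14)/H)
1/((K(-26, 53) - 2*(-9238))*(((29241 + 39418)/(1544 + 13061)))) = 1/((sqrt(14)/(-26) - 2*(-9238))*(((29241 + 39418)/(1544 + 13061)))) = 1/((sqrt(14)*(-1/26) + 18476)*((68659/14605))) = 1/((-sqrt(14)/26 + 18476)*((68659*(1/14605)))) = 1/((18476 - sqrt(14)/26)*(68659/14605)) = (14605/68659)/(18476 - sqrt(14)/26) = 14605/(68659*(18476 - sqrt(14)/26))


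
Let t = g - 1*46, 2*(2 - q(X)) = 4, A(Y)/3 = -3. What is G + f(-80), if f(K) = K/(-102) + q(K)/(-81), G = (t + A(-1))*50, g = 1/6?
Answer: -46595/17 ≈ -2740.9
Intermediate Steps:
A(Y) = -9 (A(Y) = 3*(-3) = -9)
g = ⅙ ≈ 0.16667
q(X) = 0 (q(X) = 2 - ½*4 = 2 - 2 = 0)
t = -275/6 (t = ⅙ - 1*46 = ⅙ - 46 = -275/6 ≈ -45.833)
G = -8225/3 (G = (-275/6 - 9)*50 = -329/6*50 = -8225/3 ≈ -2741.7)
f(K) = -K/102 (f(K) = K/(-102) + 0/(-81) = K*(-1/102) + 0*(-1/81) = -K/102 + 0 = -K/102)
G + f(-80) = -8225/3 - 1/102*(-80) = -8225/3 + 40/51 = -46595/17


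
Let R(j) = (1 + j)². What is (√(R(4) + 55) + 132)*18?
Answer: 2376 + 72*√5 ≈ 2537.0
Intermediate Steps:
(√(R(4) + 55) + 132)*18 = (√((1 + 4)² + 55) + 132)*18 = (√(5² + 55) + 132)*18 = (√(25 + 55) + 132)*18 = (√80 + 132)*18 = (4*√5 + 132)*18 = (132 + 4*√5)*18 = 2376 + 72*√5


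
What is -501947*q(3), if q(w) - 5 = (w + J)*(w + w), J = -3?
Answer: -2509735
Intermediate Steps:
q(w) = 5 + 2*w*(-3 + w) (q(w) = 5 + (w - 3)*(w + w) = 5 + (-3 + w)*(2*w) = 5 + 2*w*(-3 + w))
-501947*q(3) = -501947*(5 - 6*3 + 2*3²) = -501947*(5 - 18 + 2*9) = -501947*(5 - 18 + 18) = -501947*5 = -2509735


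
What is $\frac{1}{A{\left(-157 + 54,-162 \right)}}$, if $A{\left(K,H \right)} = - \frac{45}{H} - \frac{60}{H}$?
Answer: $\frac{54}{35} \approx 1.5429$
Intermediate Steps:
$A{\left(K,H \right)} = - \frac{105}{H}$
$\frac{1}{A{\left(-157 + 54,-162 \right)}} = \frac{1}{\left(-105\right) \frac{1}{-162}} = \frac{1}{\left(-105\right) \left(- \frac{1}{162}\right)} = \frac{1}{\frac{35}{54}} = \frac{54}{35}$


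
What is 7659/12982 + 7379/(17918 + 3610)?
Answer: 130338565/139738248 ≈ 0.93273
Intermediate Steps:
7659/12982 + 7379/(17918 + 3610) = 7659*(1/12982) + 7379/21528 = 7659/12982 + 7379*(1/21528) = 7659/12982 + 7379/21528 = 130338565/139738248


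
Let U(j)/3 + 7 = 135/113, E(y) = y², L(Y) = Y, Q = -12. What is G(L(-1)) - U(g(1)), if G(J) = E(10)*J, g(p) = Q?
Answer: -9332/113 ≈ -82.584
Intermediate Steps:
g(p) = -12
U(j) = -1968/113 (U(j) = -21 + 3*(135/113) = -21 + 405/113 = -1968/113)
G(J) = 100*J (G(J) = 10²*J = 100*J)
G(L(-1)) - U(g(1)) = 100*(-1) - 1*(-1968/113) = -100 + 1968/113 = -9332/113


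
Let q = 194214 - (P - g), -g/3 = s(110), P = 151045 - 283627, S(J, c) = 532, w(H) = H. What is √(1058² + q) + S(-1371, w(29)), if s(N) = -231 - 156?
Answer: 532 + √1447321 ≈ 1735.0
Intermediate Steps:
s(N) = -387
P = -132582
g = 1161 (g = -3*(-387) = 1161)
q = 327957 (q = 194214 - (-132582 - 1*1161) = 194214 - (-132582 - 1161) = 194214 - 1*(-133743) = 194214 + 133743 = 327957)
√(1058² + q) + S(-1371, w(29)) = √(1058² + 327957) + 532 = √(1119364 + 327957) + 532 = √1447321 + 532 = 532 + √1447321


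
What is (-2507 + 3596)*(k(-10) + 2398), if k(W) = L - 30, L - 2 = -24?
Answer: 2554794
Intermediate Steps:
L = -22 (L = 2 - 24 = -22)
k(W) = -52 (k(W) = -22 - 30 = -52)
(-2507 + 3596)*(k(-10) + 2398) = (-2507 + 3596)*(-52 + 2398) = 1089*2346 = 2554794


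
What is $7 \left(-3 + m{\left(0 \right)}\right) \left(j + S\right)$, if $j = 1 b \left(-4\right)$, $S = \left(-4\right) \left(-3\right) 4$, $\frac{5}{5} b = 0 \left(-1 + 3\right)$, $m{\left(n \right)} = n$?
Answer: $-1008$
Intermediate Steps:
$b = 0$ ($b = 0 \left(-1 + 3\right) = 0 \cdot 2 = 0$)
$S = 48$ ($S = 12 \cdot 4 = 48$)
$j = 0$ ($j = 1 \cdot 0 \left(-4\right) = 0 \left(-4\right) = 0$)
$7 \left(-3 + m{\left(0 \right)}\right) \left(j + S\right) = 7 \left(-3 + 0\right) \left(0 + 48\right) = 7 \left(-3\right) 48 = \left(-21\right) 48 = -1008$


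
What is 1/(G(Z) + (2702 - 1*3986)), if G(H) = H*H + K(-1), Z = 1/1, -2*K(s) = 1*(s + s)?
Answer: -1/1282 ≈ -0.00078003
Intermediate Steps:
K(s) = -s (K(s) = -(s + s)/2 = -2*s/2 = -s)
Z = 1
G(H) = 1 + H**2 (G(H) = H*H - 1*(-1) = H**2 + 1 = 1 + H**2)
1/(G(Z) + (2702 - 1*3986)) = 1/((1 + 1**2) + (2702 - 1*3986)) = 1/((1 + 1) + (2702 - 3986)) = 1/(2 - 1284) = 1/(-1282) = -1/1282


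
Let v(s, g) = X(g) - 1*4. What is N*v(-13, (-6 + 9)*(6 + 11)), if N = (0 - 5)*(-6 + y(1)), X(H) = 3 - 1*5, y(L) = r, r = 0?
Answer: -180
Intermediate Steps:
y(L) = 0
X(H) = -2 (X(H) = 3 - 5 = -2)
v(s, g) = -6 (v(s, g) = -2 - 1*4 = -2 - 4 = -6)
N = 30 (N = (0 - 5)*(-6 + 0) = -5*(-6) = 30)
N*v(-13, (-6 + 9)*(6 + 11)) = 30*(-6) = -180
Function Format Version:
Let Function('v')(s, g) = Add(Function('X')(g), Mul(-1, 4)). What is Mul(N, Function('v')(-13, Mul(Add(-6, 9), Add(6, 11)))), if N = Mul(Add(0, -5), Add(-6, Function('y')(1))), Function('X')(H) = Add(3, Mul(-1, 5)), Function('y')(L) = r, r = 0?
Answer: -180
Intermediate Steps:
Function('y')(L) = 0
Function('X')(H) = -2 (Function('X')(H) = Add(3, -5) = -2)
Function('v')(s, g) = -6 (Function('v')(s, g) = Add(-2, Mul(-1, 4)) = Add(-2, -4) = -6)
N = 30 (N = Mul(Add(0, -5), Add(-6, 0)) = Mul(-5, -6) = 30)
Mul(N, Function('v')(-13, Mul(Add(-6, 9), Add(6, 11)))) = Mul(30, -6) = -180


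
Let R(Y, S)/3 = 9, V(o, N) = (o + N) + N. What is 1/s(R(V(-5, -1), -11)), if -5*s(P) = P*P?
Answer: -5/729 ≈ -0.0068587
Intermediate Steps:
V(o, N) = o + 2*N (V(o, N) = (N + o) + N = o + 2*N)
R(Y, S) = 27 (R(Y, S) = 3*9 = 27)
s(P) = -P²/5 (s(P) = -P*P/5 = -P²/5)
1/s(R(V(-5, -1), -11)) = 1/(-⅕*27²) = 1/(-⅕*729) = 1/(-729/5) = -5/729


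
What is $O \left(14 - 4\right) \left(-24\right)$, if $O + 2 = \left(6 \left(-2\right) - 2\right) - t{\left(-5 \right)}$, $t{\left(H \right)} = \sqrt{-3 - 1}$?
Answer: $3840 + 480 i \approx 3840.0 + 480.0 i$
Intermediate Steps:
$t{\left(H \right)} = 2 i$ ($t{\left(H \right)} = \sqrt{-4} = 2 i$)
$O = -16 - 2 i$ ($O = -2 + \left(\left(6 \left(-2\right) - 2\right) - 2 i\right) = -2 - \left(14 + 2 i\right) = -16 - 2 i \approx -16.0 - 2.0 i$)
$O \left(14 - 4\right) \left(-24\right) = \left(-16 - 2 i\right) \left(14 - 4\right) \left(-24\right) = \left(-16 - 2 i\right) 10 \left(-24\right) = \left(-16 - 2 i\right) \left(-240\right) = 3840 + 480 i$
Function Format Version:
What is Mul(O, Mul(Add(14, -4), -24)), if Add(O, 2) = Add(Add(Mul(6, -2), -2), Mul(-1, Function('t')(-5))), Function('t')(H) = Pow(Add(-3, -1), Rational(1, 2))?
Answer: Add(3840, Mul(480, I)) ≈ Add(3840.0, Mul(480.00, I))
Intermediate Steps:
Function('t')(H) = Mul(2, I) (Function('t')(H) = Pow(-4, Rational(1, 2)) = Mul(2, I))
O = Add(-16, Mul(-2, I)) (O = Add(-2, Add(Add(Mul(6, -2), -2), Mul(-1, Mul(2, I)))) = Add(-2, Add(Add(-12, -2), Mul(-2, I))) = Add(-2, Add(-14, Mul(-2, I))) = Add(-16, Mul(-2, I)) ≈ Add(-16.000, Mul(-2.0000, I)))
Mul(O, Mul(Add(14, -4), -24)) = Mul(Add(-16, Mul(-2, I)), Mul(Add(14, -4), -24)) = Mul(Add(-16, Mul(-2, I)), Mul(10, -24)) = Mul(Add(-16, Mul(-2, I)), -240) = Add(3840, Mul(480, I))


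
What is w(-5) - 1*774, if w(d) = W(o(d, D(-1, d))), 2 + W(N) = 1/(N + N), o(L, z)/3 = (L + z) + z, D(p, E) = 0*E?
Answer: -23281/30 ≈ -776.03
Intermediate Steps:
D(p, E) = 0
o(L, z) = 3*L + 6*z (o(L, z) = 3*((L + z) + z) = 3*(L + 2*z) = 3*L + 6*z)
W(N) = -2 + 1/(2*N) (W(N) = -2 + 1/(N + N) = -2 + 1/(2*N))
w(d) = -2 + 1/(6*d) (w(d) = -2 + 1/(2*(3*d + 6*0)) = -2 + 1/(2*(3*d + 0)) = -2 + 1/(2*((3*d))) = -2 + (1/(3*d))/2 = -2 + 1/(6*d))
w(-5) - 1*774 = (-2 + (1/6)/(-5)) - 1*774 = (-2 + (1/6)*(-1/5)) - 774 = (-2 - 1/30) - 774 = -61/30 - 774 = -23281/30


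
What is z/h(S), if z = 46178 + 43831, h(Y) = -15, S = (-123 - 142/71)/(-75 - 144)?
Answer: -30003/5 ≈ -6000.6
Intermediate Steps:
S = 125/219 (S = (-123 - 142*1/71)/(-219) = (-123 - 2)*(-1/219) = -125*(-1/219) = 125/219 ≈ 0.57078)
z = 90009
z/h(S) = 90009/(-15) = 90009*(-1/15) = -30003/5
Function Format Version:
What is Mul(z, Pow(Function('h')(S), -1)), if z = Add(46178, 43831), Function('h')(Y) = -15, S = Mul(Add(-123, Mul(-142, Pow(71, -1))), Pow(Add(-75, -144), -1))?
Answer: Rational(-30003, 5) ≈ -6000.6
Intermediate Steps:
S = Rational(125, 219) (S = Mul(Add(-123, Mul(-142, Rational(1, 71))), Pow(-219, -1)) = Mul(Add(-123, -2), Rational(-1, 219)) = Mul(-125, Rational(-1, 219)) = Rational(125, 219) ≈ 0.57078)
z = 90009
Mul(z, Pow(Function('h')(S), -1)) = Mul(90009, Pow(-15, -1)) = Mul(90009, Rational(-1, 15)) = Rational(-30003, 5)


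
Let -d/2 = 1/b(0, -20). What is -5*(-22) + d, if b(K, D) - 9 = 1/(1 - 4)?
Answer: 1427/13 ≈ 109.77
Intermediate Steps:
b(K, D) = 26/3 (b(K, D) = 9 + 1/(1 - 4) = 9 + 1/(-3) = 9 - 1/3 = 26/3)
d = -3/13 (d = -2/26/3 = -2*3/26 = -3/13 ≈ -0.23077)
-5*(-22) + d = -5*(-22) - 3/13 = 110 - 3/13 = 1427/13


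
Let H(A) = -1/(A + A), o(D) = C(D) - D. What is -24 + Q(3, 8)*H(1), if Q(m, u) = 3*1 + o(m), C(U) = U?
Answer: -51/2 ≈ -25.500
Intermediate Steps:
o(D) = 0 (o(D) = D - D = 0)
H(A) = -1/(2*A)
Q(m, u) = 3 (Q(m, u) = 3*1 + 0 = 3 + 0 = 3)
-24 + Q(3, 8)*H(1) = -24 + 3*(-½/1) = -24 + 3*(-½*1) = -24 + 3*(-½) = -24 - 3/2 = -51/2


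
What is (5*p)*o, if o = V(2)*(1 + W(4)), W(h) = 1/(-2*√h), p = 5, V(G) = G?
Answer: 75/2 ≈ 37.500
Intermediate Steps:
W(h) = -1/(2*√h)
o = 3/2 (o = 2*(1 - 1/(2*√4)) = 2*(1 - ½*½) = 2*(1 - ¼) = 2*(¾) = 3/2 ≈ 1.5000)
(5*p)*o = (5*5)*(3/2) = 25*(3/2) = 75/2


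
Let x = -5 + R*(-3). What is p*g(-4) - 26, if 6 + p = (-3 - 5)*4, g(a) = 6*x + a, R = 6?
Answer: 5370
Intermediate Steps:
x = -23 (x = -5 + 6*(-3) = -5 - 18 = -23)
g(a) = -138 + a (g(a) = 6*(-23) + a = -138 + a)
p = -38 (p = -6 + (-3 - 5)*4 = -6 - 8*4 = -6 - 32 = -38)
p*g(-4) - 26 = -38*(-138 - 4) - 26 = -38*(-142) - 26 = 5396 - 26 = 5370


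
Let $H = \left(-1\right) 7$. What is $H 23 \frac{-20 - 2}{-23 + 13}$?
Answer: $- \frac{1771}{5} \approx -354.2$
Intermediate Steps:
$H = -7$
$H 23 \frac{-20 - 2}{-23 + 13} = \left(-7\right) 23 \frac{-20 - 2}{-23 + 13} = - 161 \left(- \frac{22}{-10}\right) = - 161 \left(\left(-22\right) \left(- \frac{1}{10}\right)\right) = \left(-161\right) \frac{11}{5} = - \frac{1771}{5}$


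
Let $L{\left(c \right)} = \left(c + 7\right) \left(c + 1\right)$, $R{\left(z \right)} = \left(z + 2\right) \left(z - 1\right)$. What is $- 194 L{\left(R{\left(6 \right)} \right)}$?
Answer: $-373838$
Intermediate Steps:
$R{\left(z \right)} = \left(-1 + z\right) \left(2 + z\right)$ ($R{\left(z \right)} = \left(2 + z\right) \left(-1 + z\right) = \left(-1 + z\right) \left(2 + z\right)$)
$L{\left(c \right)} = \left(1 + c\right) \left(7 + c\right)$ ($L{\left(c \right)} = \left(7 + c\right) \left(1 + c\right) = \left(1 + c\right) \left(7 + c\right)$)
$- 194 L{\left(R{\left(6 \right)} \right)} = - 194 \left(7 + \left(-2 + 6 + 6^{2}\right)^{2} + 8 \left(-2 + 6 + 6^{2}\right)\right) = - 194 \left(7 + \left(-2 + 6 + 36\right)^{2} + 8 \left(-2 + 6 + 36\right)\right) = - 194 \left(7 + 40^{2} + 8 \cdot 40\right) = - 194 \left(7 + 1600 + 320\right) = \left(-194\right) 1927 = -373838$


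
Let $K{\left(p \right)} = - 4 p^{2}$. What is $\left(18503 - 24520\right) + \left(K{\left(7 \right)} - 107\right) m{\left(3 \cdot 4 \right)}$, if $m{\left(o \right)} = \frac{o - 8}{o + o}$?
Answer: $- \frac{12135}{2} \approx -6067.5$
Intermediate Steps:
$m{\left(o \right)} = \frac{-8 + o}{2 o}$
$\left(18503 - 24520\right) + \left(K{\left(7 \right)} - 107\right) m{\left(3 \cdot 4 \right)} = \left(18503 - 24520\right) + \left(- 4 \cdot 7^{2} - 107\right) \frac{-8 + 3 \cdot 4}{2 \cdot 3 \cdot 4} = \left(18503 - 24520\right) + \left(\left(-4\right) 49 - 107\right) \frac{-8 + 12}{2 \cdot 12} = -6017 + \left(-196 - 107\right) \frac{1}{2} \cdot \frac{1}{12} \cdot 4 = -6017 - \frac{101}{2} = - \frac{12135}{2}$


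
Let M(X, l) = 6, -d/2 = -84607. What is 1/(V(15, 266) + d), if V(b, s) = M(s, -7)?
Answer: 1/169220 ≈ 5.9095e-6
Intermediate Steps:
d = 169214 (d = -2*(-84607) = 169214)
V(b, s) = 6
1/(V(15, 266) + d) = 1/(6 + 169214) = 1/169220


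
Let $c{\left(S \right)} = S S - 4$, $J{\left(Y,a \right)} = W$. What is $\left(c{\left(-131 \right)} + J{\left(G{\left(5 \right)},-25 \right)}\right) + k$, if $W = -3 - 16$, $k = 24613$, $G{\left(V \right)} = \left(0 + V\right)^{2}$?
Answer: $41751$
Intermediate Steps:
$G{\left(V \right)} = V^{2}$
$W = -19$ ($W = -3 - 16 = -19$)
$J{\left(Y,a \right)} = -19$
$c{\left(S \right)} = -4 + S^{2}$ ($c{\left(S \right)} = S^{2} - 4 = -4 + S^{2}$)
$\left(c{\left(-131 \right)} + J{\left(G{\left(5 \right)},-25 \right)}\right) + k = \left(\left(-4 + \left(-131\right)^{2}\right) - 19\right) + 24613 = \left(\left(-4 + 17161\right) - 19\right) + 24613 = \left(17157 - 19\right) + 24613 = 17138 + 24613 = 41751$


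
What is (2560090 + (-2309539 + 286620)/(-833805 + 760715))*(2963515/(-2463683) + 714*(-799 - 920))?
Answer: -565818614719274410030367/180070590470 ≈ -3.1422e+12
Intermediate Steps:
(2560090 + (-2309539 + 286620)/(-833805 + 760715))*(2963515/(-2463683) + 714*(-799 - 920)) = (2560090 - 2022919/(-73090))*(2963515*(-1/2463683) + 714*(-1719)) = (2560090 - 2022919*(-1/73090))*(-2963515/2463683 - 1227366) = (2560090 + 2022919/73090)*(-3023843712493/2463683) = (187119001019/73090)*(-3023843712493/2463683) = -565818614719274410030367/180070590470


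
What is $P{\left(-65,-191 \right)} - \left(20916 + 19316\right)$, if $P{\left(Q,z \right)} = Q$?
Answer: $-40297$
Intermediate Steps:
$P{\left(-65,-191 \right)} - \left(20916 + 19316\right) = -65 - \left(20916 + 19316\right) = -65 - 40232 = -40297$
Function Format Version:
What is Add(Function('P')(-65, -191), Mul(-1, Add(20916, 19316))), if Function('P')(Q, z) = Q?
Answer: -40297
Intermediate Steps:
Add(Function('P')(-65, -191), Mul(-1, Add(20916, 19316))) = Add(-65, Mul(-1, Add(20916, 19316))) = Add(-65, Mul(-1, 40232)) = Add(-65, -40232) = -40297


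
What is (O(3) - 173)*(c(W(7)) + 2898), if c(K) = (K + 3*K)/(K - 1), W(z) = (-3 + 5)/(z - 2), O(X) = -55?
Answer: -660136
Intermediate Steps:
W(z) = 2/(-2 + z)
c(K) = 4*K/(-1 + K) (c(K) = (4*K)/(-1 + K) = 4*K/(-1 + K))
(O(3) - 173)*(c(W(7)) + 2898) = (-55 - 173)*(4*(2/(-2 + 7))/(-1 + 2/(-2 + 7)) + 2898) = -228*(4*(2/5)/(-1 + 2/5) + 2898) = -228*(4*(2/5)/(-3/5) + 2898) = -228*(4*(2/5)*(-5/3) + 2898) = -228*(-8/3 + 2898) = -228*8686/3 = -660136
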